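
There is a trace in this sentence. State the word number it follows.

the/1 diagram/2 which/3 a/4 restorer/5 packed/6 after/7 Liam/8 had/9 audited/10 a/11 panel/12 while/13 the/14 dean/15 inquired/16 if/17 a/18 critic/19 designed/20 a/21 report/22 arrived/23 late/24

6

The displaced element is "the diagram" (word 2).
It functions as the direct object of "packed", so the gap sits immediately after word 6 ("packed").
Base order: A restorer packed the diagram after Liam had audited a panel while the dean inquired if a critic designed a report.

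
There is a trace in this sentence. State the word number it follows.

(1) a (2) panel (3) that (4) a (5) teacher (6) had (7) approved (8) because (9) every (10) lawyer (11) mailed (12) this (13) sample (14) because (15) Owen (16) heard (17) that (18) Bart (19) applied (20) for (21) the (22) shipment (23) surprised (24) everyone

The displaced element is "a panel" (word 2).
It functions as the direct object of "approved", so the gap sits immediately after word 7 ("approved").
Base order: A teacher had approved a panel because every lawyer mailed this sample because Owen heard that Bart applied for the shipment.

7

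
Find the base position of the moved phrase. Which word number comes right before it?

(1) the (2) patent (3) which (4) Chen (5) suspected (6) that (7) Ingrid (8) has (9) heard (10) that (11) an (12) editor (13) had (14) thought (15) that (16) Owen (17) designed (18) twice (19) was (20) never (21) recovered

The displaced element is "the patent" (word 2).
It is linked across 3 clause boundaries (that → that → that).
It functions as the direct object of "designed", so the gap sits immediately after word 17 ("designed").
Base order: Chen suspected that Ingrid has heard that an editor had thought that Owen designed the patent twice.

17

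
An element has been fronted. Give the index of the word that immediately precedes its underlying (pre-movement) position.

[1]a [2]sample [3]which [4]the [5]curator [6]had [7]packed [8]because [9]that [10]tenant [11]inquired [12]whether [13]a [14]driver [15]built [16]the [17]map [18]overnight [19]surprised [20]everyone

The displaced element is "a sample" (word 2).
It functions as the direct object of "packed", so the gap sits immediately after word 7 ("packed").
Base order: The curator had packed a sample because that tenant inquired whether a driver built the map overnight.

7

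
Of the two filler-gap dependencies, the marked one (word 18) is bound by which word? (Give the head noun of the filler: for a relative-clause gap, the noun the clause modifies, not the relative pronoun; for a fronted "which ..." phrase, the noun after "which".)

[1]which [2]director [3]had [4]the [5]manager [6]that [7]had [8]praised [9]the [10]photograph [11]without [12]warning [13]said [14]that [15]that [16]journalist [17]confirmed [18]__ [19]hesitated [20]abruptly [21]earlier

The marked gap is the subject of "hesitated".
Its filler is the fronted wh-phrase "which director", at word 2.
(The other dependency links word 5 to a gap after word 6.)

2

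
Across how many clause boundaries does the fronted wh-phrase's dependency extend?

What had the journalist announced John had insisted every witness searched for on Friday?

2

"what" is extracted from the PP object of "searched".
Boundaries crossed, outermost first: [Ø], [Ø] — 2 in total.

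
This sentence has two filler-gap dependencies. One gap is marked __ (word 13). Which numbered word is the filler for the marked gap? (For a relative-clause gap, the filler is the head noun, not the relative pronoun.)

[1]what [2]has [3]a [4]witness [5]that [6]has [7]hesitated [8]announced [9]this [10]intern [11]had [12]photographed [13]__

1

The marked gap is the direct object of "photographed".
Its filler is the fronted wh-phrase "what", at word 1.
(The other dependency links word 4 to a gap after word 5.)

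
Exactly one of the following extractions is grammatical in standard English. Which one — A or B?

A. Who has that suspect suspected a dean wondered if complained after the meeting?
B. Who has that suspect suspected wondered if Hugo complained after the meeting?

B

In A, the wh-phrase is extracted from inside a wh-island (introduced by "if"), which blocks movement.
In B, the extraction path crosses only that-complement boundaries, which are transparent.
So B is grammatical.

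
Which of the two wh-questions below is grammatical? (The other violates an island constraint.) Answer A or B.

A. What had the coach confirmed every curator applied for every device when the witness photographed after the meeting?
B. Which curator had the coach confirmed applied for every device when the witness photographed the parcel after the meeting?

In A, the wh-phrase is extracted from inside an adjunct island (introduced by "when"), which blocks movement.
In B, the extraction path crosses only that-complement boundaries, which are transparent.
So B is grammatical.

B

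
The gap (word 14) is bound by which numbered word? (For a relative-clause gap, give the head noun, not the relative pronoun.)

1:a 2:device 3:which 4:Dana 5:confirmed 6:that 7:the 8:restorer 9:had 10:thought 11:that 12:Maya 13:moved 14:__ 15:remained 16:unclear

The gap at 14 is the object of "moved", inside a relative clause.
The relative pronoun is "which" (word 3); it is bound by the head noun immediately before it.
Its filler is the head noun "device", at word 2.

2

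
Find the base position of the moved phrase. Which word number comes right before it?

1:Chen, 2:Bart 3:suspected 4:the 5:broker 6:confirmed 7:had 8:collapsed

6

The displaced element is "Chen" (word 1).
It is linked across 2 clause boundaries (Ø → Ø).
It functions as the subject of "collapsed", so the gap sits immediately after word 6 ("confirmed").
Base order: Bart suspected the broker confirmed that Chen had collapsed.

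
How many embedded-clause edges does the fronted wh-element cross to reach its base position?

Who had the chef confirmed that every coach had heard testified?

"who" is extracted from the subject of "testified".
Boundaries crossed, outermost first: [that], [Ø] — 2 in total.

2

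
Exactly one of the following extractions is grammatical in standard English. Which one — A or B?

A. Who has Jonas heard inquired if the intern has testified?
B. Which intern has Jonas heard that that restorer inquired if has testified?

A

In B, the wh-phrase is extracted from inside a wh-island (introduced by "if"), which blocks movement.
In A, the extraction path crosses only that-complement boundaries, which are transparent.
So A is grammatical.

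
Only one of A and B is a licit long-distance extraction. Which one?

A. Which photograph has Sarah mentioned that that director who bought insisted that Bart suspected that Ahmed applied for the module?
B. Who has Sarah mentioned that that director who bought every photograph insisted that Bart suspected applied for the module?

In A, the wh-phrase is extracted from inside a complex-NP island (relative clause) (introduced by "who"), which blocks movement.
In B, the extraction path crosses only that-complement boundaries, which are transparent.
So B is grammatical.

B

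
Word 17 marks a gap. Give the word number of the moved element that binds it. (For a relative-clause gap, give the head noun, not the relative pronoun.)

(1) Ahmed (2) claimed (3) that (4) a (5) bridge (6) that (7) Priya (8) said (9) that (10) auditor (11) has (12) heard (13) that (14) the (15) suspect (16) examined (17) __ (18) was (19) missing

5

The gap at 17 is the object of "examined", inside a relative clause.
The relative pronoun is "that" (word 6); it is bound by the head noun immediately before it.
Its filler is the head noun "bridge", at word 5.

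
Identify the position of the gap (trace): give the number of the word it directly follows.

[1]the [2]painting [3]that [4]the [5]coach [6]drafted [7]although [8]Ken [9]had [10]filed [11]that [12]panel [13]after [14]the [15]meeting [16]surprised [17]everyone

The displaced element is "the painting" (word 2).
It functions as the direct object of "drafted", so the gap sits immediately after word 6 ("drafted").
Base order: The coach drafted the painting although Ken had filed that panel after the meeting.

6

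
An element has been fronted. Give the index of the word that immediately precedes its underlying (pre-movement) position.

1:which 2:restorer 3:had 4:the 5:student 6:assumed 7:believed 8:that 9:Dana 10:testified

The displaced element is "which restorer" (word 2).
It is linked across 1 clause boundary (Ø).
It functions as the subject of "believed", so the gap sits immediately after word 6 ("assumed").
Base order: The student had assumed which restorer believed that Dana testified.

6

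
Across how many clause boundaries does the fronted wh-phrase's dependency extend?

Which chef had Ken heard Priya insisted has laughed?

"which chef" is extracted from the subject of "laughed".
Boundaries crossed, outermost first: [Ø], [Ø] — 2 in total.

2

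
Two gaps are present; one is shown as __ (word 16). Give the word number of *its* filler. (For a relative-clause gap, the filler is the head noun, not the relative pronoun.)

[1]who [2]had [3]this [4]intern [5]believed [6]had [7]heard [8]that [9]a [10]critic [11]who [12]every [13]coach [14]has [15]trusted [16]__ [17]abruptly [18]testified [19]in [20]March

The marked gap is inside the relative clause, the direct object of "trusted".
Its filler is the head noun "critic" (via "who"), at word 10.
(The other dependency links word 1 to a gap after word 5.)

10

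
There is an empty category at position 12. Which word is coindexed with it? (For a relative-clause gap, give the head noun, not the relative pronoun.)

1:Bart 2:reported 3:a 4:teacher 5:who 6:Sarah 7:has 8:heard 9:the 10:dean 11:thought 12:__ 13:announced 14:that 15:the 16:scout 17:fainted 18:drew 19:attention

4

The gap at 12 is the subject of "announced", inside a relative clause.
The relative pronoun is "who" (word 5); it is bound by the head noun immediately before it.
Its filler is the head noun "teacher", at word 4.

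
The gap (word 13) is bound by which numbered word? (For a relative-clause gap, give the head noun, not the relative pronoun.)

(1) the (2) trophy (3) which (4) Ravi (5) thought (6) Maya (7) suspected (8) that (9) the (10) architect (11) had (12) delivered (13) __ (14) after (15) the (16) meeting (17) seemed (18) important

2

The gap at 13 is the object of "delivered", inside a relative clause.
The relative pronoun is "which" (word 3); it is bound by the head noun immediately before it.
Its filler is the head noun "trophy", at word 2.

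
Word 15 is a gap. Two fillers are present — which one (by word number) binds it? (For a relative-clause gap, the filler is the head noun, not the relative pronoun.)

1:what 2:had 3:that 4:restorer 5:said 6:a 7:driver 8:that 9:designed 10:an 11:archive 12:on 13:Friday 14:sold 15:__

1

The marked gap is the direct object of "sold".
Its filler is the fronted wh-phrase "what", at word 1.
(The other dependency links word 7 to a gap after word 8.)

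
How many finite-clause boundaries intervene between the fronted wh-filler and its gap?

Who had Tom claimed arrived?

1

"who" is extracted from the subject of "arrived".
Boundaries crossed, outermost first: [Ø] — 1 in total.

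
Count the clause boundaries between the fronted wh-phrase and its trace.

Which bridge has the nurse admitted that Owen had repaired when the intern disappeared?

"which bridge" is extracted from the object of "repaired".
Boundaries crossed, outermost first: [that] — 1 in total.

1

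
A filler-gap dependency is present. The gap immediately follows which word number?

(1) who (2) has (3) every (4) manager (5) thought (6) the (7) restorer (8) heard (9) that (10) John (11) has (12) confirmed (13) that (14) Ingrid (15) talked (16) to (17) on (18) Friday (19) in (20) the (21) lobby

The displaced element is "who" (word 1).
It is linked across 3 clause boundaries (Ø → that → that).
It functions as the object of the preposition "to" of "talked", so the gap sits immediately after word 16 ("to").
Base order: Every manager has thought the restorer heard that John has confirmed that Ingrid talked to who on Friday in the lobby.

16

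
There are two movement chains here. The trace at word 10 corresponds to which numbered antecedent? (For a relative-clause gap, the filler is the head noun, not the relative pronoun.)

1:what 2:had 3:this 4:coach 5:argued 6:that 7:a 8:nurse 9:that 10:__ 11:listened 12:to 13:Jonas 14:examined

8

The marked gap is inside the relative clause, the subject of "listened".
Its filler is the head noun "nurse" (via "that"), at word 8.
(The other dependency links word 1 to a gap after word 14.)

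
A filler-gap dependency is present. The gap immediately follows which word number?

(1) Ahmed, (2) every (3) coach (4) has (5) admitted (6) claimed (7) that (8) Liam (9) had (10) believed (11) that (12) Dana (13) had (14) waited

5

The displaced element is "Ahmed" (word 1).
It is linked across 1 clause boundary (Ø).
It functions as the subject of "claimed", so the gap sits immediately after word 5 ("admitted").
Base order: Every coach has admitted that Ahmed claimed that Liam had believed that Dana had waited.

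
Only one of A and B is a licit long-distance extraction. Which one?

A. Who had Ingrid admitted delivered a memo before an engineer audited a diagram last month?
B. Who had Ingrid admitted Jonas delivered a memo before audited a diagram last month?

In B, the wh-phrase is extracted from inside an adjunct island (introduced by "before"), which blocks movement.
In A, the extraction path crosses only that-complement boundaries, which are transparent.
So A is grammatical.

A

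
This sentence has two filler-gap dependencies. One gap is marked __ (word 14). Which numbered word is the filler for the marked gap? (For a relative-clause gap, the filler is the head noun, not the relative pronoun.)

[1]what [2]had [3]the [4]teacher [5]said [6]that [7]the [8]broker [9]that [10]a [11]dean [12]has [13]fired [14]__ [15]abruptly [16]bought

The marked gap is inside the relative clause, the direct object of "fired".
Its filler is the head noun "broker" (via "that"), at word 8.
(The other dependency links word 1 to a gap after word 16.)

8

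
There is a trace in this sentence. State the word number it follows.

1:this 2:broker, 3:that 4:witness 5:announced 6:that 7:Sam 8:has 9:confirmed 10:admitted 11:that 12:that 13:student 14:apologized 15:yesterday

9

The displaced element is "this broker" (word 2).
It is linked across 2 clause boundaries (that → Ø).
It functions as the subject of "admitted", so the gap sits immediately after word 9 ("confirmed").
Base order: That witness announced that Sam has confirmed that this broker admitted that that student apologized yesterday.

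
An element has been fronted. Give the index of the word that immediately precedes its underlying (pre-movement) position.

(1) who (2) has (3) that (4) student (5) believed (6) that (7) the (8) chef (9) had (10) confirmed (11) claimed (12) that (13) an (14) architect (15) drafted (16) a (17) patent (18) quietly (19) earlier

10

The displaced element is "who" (word 1).
It is linked across 2 clause boundaries (that → Ø).
It functions as the subject of "claimed", so the gap sits immediately after word 10 ("confirmed").
Base order: That student has believed that the chef had confirmed who claimed that an architect drafted a patent quietly earlier.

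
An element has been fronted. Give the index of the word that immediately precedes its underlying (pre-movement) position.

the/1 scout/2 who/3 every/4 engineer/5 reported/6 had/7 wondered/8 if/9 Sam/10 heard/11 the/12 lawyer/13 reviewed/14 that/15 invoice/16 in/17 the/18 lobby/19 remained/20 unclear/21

6

The displaced element is "the scout" (word 2).
It is linked across 1 clause boundary (Ø).
It functions as the subject of "wondered", so the gap sits immediately after word 6 ("reported").
Base order: Every engineer reported that the scout had wondered if Sam heard the lawyer reviewed that invoice in the lobby.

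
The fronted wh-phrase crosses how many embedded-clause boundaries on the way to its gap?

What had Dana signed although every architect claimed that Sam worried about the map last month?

0

"what" originates inside the matrix clause — no clause boundary is crossed.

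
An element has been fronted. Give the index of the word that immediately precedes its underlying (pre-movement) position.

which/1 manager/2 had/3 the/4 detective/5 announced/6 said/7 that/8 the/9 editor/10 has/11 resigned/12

The displaced element is "which manager" (word 2).
It is linked across 1 clause boundary (Ø).
It functions as the subject of "said", so the gap sits immediately after word 6 ("announced").
Base order: The detective had announced which manager said that the editor has resigned.

6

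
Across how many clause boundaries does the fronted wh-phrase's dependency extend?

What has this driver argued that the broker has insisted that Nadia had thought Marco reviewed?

3

"what" is extracted from the object of "reviewed".
Boundaries crossed, outermost first: [that], [that], [Ø] — 3 in total.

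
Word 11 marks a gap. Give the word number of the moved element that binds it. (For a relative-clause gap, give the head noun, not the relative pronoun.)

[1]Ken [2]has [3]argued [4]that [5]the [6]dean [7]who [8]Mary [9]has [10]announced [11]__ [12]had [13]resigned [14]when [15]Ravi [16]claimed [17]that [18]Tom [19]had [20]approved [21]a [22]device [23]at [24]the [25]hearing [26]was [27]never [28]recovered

6

The gap at 11 is the subject of "resigned", inside a relative clause.
The relative pronoun is "who" (word 7); it is bound by the head noun immediately before it.
Its filler is the head noun "dean", at word 6.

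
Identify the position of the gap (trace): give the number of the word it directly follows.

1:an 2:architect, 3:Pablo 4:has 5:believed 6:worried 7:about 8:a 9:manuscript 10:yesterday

5

The displaced element is "an architect" (word 2).
It is linked across 1 clause boundary (Ø).
It functions as the subject of "worried", so the gap sits immediately after word 5 ("believed").
Base order: Pablo has believed that an architect worried about a manuscript yesterday.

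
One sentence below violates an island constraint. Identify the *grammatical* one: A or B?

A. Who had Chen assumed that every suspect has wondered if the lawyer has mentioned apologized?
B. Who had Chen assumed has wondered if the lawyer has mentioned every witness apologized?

In A, the wh-phrase is extracted from inside a wh-island (introduced by "if"), which blocks movement.
In B, the extraction path crosses only that-complement boundaries, which are transparent.
So B is grammatical.

B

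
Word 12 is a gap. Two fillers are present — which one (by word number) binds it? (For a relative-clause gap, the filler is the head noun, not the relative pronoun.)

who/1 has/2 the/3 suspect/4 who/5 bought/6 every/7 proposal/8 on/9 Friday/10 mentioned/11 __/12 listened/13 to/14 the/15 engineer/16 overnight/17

1

The marked gap is the subject of "listened".
Its filler is the fronted wh-phrase "who", at word 1.
(The other dependency links word 4 to a gap after word 5.)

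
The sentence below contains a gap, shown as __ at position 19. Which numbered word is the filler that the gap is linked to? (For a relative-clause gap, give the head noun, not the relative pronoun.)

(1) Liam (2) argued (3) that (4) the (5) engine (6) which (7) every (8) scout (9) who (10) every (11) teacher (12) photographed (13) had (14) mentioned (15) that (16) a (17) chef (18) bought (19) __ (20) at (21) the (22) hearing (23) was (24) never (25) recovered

The gap at 19 is the object of "bought", inside a relative clause.
The relative pronoun is "which" (word 6); it is bound by the head noun immediately before it.
Its filler is the head noun "engine", at word 5.

5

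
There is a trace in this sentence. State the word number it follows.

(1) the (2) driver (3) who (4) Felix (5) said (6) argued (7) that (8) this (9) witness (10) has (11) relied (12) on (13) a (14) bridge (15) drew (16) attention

5

The displaced element is "the driver" (word 2).
It is linked across 1 clause boundary (Ø).
It functions as the subject of "argued", so the gap sits immediately after word 5 ("said").
Base order: Felix said the driver argued that this witness has relied on a bridge.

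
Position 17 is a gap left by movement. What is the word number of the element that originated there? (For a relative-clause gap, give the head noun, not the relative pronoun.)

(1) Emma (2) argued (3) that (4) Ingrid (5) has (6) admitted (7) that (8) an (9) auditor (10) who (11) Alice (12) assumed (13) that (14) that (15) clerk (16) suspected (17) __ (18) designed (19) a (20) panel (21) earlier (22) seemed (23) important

The gap at 17 is the subject of "designed", inside a relative clause.
The relative pronoun is "who" (word 10); it is bound by the head noun immediately before it.
Its filler is the head noun "auditor", at word 9.

9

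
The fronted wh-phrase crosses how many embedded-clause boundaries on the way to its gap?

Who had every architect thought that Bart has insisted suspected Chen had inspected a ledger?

2

"who" is extracted from the subject of "suspected".
Boundaries crossed, outermost first: [that], [Ø] — 2 in total.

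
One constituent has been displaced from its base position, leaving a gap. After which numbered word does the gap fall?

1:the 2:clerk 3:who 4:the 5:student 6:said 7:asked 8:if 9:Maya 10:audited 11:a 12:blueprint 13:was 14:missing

6

The displaced element is "the clerk" (word 2).
It is linked across 1 clause boundary (Ø).
It functions as the subject of "asked", so the gap sits immediately after word 6 ("said").
Base order: The student said the clerk asked if Maya audited a blueprint.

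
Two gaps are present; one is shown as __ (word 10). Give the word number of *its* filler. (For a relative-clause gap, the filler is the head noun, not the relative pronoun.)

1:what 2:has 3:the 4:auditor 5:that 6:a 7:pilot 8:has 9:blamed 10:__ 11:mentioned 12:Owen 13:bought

4

The marked gap is inside the relative clause, the direct object of "blamed".
Its filler is the head noun "auditor" (via "that"), at word 4.
(The other dependency links word 1 to a gap after word 13.)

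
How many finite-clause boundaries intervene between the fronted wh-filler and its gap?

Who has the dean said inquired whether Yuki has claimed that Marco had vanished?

1

"who" is extracted from the subject of "inquired".
Boundaries crossed, outermost first: [Ø] — 1 in total.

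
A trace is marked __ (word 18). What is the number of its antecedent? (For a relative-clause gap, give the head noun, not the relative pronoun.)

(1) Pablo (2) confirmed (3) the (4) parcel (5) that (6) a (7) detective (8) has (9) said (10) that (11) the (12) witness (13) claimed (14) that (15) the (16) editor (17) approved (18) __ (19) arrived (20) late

4

The gap at 18 is the object of "approved", inside a relative clause.
The relative pronoun is "that" (word 5); it is bound by the head noun immediately before it.
Its filler is the head noun "parcel", at word 4.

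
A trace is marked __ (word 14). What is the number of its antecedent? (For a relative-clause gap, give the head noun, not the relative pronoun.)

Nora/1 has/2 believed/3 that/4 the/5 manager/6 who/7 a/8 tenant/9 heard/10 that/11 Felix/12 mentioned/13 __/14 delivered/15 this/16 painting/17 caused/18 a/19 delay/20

6

The gap at 14 is the subject of "delivered", inside a relative clause.
The relative pronoun is "who" (word 7); it is bound by the head noun immediately before it.
Its filler is the head noun "manager", at word 6.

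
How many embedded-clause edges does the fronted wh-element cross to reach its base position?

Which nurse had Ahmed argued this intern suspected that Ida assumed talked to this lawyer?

3

"which nurse" is extracted from the subject of "talked".
Boundaries crossed, outermost first: [Ø], [that], [Ø] — 3 in total.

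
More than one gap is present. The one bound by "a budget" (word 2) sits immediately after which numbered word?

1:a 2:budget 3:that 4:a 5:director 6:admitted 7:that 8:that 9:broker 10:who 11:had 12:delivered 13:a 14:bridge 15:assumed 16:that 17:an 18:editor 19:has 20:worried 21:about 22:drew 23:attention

The displaced element is "a budget" (word 2).
It is linked across 2 clause boundaries (that → that).
It functions as the object of the preposition "about" of "worried", so the gap sits immediately after word 21 ("about").
Base order: A director admitted that that broker who had delivered a bridge assumed that an editor has worried about a budget.

21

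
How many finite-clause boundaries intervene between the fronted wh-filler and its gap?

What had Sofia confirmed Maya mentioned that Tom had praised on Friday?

"what" is extracted from the object of "praised".
Boundaries crossed, outermost first: [Ø], [that] — 2 in total.

2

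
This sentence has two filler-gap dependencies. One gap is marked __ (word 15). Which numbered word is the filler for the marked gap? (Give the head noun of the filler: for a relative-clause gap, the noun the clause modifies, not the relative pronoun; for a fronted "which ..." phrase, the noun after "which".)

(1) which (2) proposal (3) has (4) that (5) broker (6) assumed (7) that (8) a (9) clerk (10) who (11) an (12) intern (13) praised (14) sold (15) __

2

The marked gap is the direct object of "sold".
Its filler is the fronted wh-phrase "which proposal", at word 2.
(The other dependency links word 9 to a gap after word 13.)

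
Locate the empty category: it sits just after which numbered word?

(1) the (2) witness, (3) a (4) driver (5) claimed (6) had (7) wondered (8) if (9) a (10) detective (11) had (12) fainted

The displaced element is "the witness" (word 2).
It is linked across 1 clause boundary (Ø).
It functions as the subject of "wondered", so the gap sits immediately after word 5 ("claimed").
Base order: A driver claimed the witness had wondered if a detective had fainted.

5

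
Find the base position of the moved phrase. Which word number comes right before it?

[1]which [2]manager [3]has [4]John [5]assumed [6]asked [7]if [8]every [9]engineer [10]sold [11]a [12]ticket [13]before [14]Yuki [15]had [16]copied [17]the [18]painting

The displaced element is "which manager" (word 2).
It is linked across 1 clause boundary (Ø).
It functions as the subject of "asked", so the gap sits immediately after word 5 ("assumed").
Base order: John has assumed that which manager asked if every engineer sold a ticket before Yuki had copied the painting.

5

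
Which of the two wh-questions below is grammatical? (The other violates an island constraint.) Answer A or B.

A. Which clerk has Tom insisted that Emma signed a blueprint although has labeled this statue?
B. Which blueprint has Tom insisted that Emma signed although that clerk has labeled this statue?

B

In A, the wh-phrase is extracted from inside an adjunct island (introduced by "although"), which blocks movement.
In B, the extraction path crosses only that-complement boundaries, which are transparent.
So B is grammatical.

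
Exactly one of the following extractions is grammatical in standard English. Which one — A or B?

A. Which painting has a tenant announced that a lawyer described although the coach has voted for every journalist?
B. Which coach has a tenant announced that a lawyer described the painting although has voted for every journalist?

A

In B, the wh-phrase is extracted from inside an adjunct island (introduced by "although"), which blocks movement.
In A, the extraction path crosses only that-complement boundaries, which are transparent.
So A is grammatical.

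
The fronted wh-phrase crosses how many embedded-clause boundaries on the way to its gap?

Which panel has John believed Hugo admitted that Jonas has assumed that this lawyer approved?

3

"which panel" is extracted from the object of "approved".
Boundaries crossed, outermost first: [Ø], [that], [that] — 3 in total.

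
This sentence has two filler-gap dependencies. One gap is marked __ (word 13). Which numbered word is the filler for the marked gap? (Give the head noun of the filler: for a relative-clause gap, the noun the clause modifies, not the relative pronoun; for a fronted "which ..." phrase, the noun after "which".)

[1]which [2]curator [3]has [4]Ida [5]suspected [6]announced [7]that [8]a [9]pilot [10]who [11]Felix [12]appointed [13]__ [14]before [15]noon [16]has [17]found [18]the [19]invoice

9

The marked gap is inside the relative clause, the direct object of "appointed".
Its filler is the head noun "pilot" (via "who"), at word 9.
(The other dependency links word 2 to a gap after word 5.)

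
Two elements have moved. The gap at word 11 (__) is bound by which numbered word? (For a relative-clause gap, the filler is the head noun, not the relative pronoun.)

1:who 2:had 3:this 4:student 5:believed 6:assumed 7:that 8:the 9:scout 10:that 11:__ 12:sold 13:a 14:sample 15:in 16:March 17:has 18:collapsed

9

The marked gap is inside the relative clause, the subject of "sold".
Its filler is the head noun "scout" (via "that"), at word 9.
(The other dependency links word 1 to a gap after word 5.)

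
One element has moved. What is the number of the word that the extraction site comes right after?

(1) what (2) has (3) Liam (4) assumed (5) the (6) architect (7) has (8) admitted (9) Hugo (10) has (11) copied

The displaced element is "what" (word 1).
It is linked across 2 clause boundaries (Ø → Ø).
It functions as the direct object of "copied", so the gap sits immediately after word 11 ("copied").
Base order: Liam has assumed the architect has admitted Hugo has copied what.

11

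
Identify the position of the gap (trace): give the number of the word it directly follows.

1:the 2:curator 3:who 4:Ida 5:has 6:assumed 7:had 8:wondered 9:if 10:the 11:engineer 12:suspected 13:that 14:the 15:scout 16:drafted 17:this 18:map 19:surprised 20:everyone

6

The displaced element is "the curator" (word 2).
It is linked across 1 clause boundary (Ø).
It functions as the subject of "wondered", so the gap sits immediately after word 6 ("assumed").
Base order: Ida has assumed the curator had wondered if the engineer suspected that the scout drafted this map.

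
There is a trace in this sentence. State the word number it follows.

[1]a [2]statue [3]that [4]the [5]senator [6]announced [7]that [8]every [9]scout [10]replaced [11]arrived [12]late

10

The displaced element is "a statue" (word 2).
It is linked across 1 clause boundary (that).
It functions as the direct object of "replaced", so the gap sits immediately after word 10 ("replaced").
Base order: The senator announced that every scout replaced a statue.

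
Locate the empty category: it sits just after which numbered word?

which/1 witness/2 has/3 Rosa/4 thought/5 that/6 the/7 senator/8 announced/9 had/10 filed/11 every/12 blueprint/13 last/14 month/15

9

The displaced element is "which witness" (word 2).
It is linked across 2 clause boundaries (that → Ø).
It functions as the subject of "filed", so the gap sits immediately after word 9 ("announced").
Base order: Rosa has thought that the senator announced that which witness had filed every blueprint last month.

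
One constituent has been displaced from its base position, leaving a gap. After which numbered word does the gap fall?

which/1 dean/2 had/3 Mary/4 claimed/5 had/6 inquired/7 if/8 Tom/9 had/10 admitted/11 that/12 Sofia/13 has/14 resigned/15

5

The displaced element is "which dean" (word 2).
It is linked across 1 clause boundary (Ø).
It functions as the subject of "inquired", so the gap sits immediately after word 5 ("claimed").
Base order: Mary had claimed that which dean had inquired if Tom had admitted that Sofia has resigned.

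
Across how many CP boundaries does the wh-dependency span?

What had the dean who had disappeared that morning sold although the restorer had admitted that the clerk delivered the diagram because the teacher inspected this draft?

0

"what" originates inside the matrix clause — no clause boundary is crossed.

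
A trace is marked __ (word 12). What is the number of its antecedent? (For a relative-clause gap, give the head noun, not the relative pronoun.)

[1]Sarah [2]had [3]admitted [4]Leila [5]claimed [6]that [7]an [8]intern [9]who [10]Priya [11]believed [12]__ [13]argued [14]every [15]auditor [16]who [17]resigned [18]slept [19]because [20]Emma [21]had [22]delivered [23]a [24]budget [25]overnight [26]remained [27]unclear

The gap at 12 is the subject of "argued", inside a relative clause.
The relative pronoun is "who" (word 9); it is bound by the head noun immediately before it.
Its filler is the head noun "intern", at word 8.

8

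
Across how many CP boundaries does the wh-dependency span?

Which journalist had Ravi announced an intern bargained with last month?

1

"which journalist" is extracted from the PP object of "bargained".
Boundaries crossed, outermost first: [Ø] — 1 in total.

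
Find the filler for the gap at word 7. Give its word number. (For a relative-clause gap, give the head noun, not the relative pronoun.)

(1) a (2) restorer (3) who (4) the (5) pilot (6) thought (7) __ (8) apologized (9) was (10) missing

2

The gap at 7 is the subject of "apologized", inside a relative clause.
The relative pronoun is "who" (word 3); it is bound by the head noun immediately before it.
Its filler is the head noun "restorer", at word 2.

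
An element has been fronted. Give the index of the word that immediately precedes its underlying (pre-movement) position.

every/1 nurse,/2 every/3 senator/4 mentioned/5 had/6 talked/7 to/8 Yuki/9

5

The displaced element is "every nurse" (word 2).
It is linked across 1 clause boundary (Ø).
It functions as the subject of "talked", so the gap sits immediately after word 5 ("mentioned").
Base order: Every senator mentioned every nurse had talked to Yuki.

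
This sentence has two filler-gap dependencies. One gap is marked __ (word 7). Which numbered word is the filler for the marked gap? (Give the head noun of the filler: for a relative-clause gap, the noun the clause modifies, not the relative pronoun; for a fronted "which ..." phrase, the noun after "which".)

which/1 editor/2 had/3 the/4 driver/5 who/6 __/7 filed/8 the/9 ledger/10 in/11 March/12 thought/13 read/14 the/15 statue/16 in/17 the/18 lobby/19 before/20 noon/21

The marked gap is inside the relative clause, the subject of "filed".
Its filler is the head noun "driver" (via "who"), at word 5.
(The other dependency links word 2 to a gap after word 13.)

5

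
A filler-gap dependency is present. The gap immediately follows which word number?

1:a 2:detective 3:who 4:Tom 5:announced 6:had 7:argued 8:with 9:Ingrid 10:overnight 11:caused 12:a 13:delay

The displaced element is "a detective" (word 2).
It is linked across 1 clause boundary (Ø).
It functions as the subject of "argued", so the gap sits immediately after word 5 ("announced").
Base order: Tom announced that a detective had argued with Ingrid overnight.

5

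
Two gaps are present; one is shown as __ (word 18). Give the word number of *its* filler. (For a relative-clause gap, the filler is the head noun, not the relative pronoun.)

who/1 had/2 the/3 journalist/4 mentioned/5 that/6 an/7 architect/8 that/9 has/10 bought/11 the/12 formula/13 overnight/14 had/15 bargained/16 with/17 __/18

The marked gap is the object of the preposition "with" of "bargained".
Its filler is the fronted wh-phrase "who", at word 1.
(The other dependency links word 8 to a gap after word 9.)

1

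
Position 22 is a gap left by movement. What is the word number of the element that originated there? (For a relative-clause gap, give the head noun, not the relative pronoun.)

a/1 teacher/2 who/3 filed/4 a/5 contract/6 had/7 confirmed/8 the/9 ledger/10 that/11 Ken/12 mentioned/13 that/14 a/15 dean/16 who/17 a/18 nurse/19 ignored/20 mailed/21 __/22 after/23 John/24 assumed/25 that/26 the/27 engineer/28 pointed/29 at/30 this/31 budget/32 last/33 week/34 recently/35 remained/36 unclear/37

10

The gap at 22 is the object of "mailed", inside a relative clause.
The relative pronoun is "that" (word 11); it is bound by the head noun immediately before it.
Its filler is the head noun "ledger", at word 10.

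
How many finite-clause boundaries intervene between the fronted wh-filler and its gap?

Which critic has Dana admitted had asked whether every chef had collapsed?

"which critic" is extracted from the subject of "asked".
Boundaries crossed, outermost first: [Ø] — 1 in total.

1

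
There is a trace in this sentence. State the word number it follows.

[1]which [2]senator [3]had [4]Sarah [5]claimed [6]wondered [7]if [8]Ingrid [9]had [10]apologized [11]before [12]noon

The displaced element is "which senator" (word 2).
It is linked across 1 clause boundary (Ø).
It functions as the subject of "wondered", so the gap sits immediately after word 5 ("claimed").
Base order: Sarah had claimed which senator wondered if Ingrid had apologized before noon.

5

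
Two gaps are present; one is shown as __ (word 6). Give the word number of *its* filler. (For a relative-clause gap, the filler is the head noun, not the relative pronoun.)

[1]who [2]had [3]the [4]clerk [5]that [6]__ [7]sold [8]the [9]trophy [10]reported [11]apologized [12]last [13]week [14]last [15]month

The marked gap is inside the relative clause, the subject of "sold".
Its filler is the head noun "clerk" (via "that"), at word 4.
(The other dependency links word 1 to a gap after word 10.)

4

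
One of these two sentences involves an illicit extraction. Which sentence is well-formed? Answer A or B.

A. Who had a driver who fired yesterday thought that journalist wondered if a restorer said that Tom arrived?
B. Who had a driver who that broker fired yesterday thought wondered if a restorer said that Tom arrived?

B

In A, the wh-phrase is extracted from inside a complex-NP island (relative clause) (introduced by "who"), which blocks movement.
In B, the extraction path crosses only that-complement boundaries, which are transparent.
So B is grammatical.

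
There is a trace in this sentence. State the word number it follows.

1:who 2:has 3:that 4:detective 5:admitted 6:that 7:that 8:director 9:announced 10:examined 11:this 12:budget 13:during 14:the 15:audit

9

The displaced element is "who" (word 1).
It is linked across 2 clause boundaries (that → Ø).
It functions as the subject of "examined", so the gap sits immediately after word 9 ("announced").
Base order: That detective has admitted that that director announced that who examined this budget during the audit.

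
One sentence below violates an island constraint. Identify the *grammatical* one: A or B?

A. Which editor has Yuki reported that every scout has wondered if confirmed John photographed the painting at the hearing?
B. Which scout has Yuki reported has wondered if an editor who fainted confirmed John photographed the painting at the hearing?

In A, the wh-phrase is extracted from inside a wh-island (introduced by "if"), which blocks movement.
In B, the extraction path crosses only that-complement boundaries, which are transparent.
So B is grammatical.

B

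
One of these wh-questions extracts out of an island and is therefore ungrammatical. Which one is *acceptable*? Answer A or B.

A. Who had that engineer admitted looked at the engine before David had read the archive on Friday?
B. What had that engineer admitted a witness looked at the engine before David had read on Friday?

In B, the wh-phrase is extracted from inside an adjunct island (introduced by "before"), which blocks movement.
In A, the extraction path crosses only that-complement boundaries, which are transparent.
So A is grammatical.

A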